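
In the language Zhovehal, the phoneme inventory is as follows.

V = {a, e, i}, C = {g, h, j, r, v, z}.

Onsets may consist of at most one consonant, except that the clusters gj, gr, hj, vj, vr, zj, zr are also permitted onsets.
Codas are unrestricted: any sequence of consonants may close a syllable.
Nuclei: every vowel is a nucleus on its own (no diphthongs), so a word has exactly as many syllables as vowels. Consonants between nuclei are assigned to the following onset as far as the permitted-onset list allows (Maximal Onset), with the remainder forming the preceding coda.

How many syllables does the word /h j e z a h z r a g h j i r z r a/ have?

Vowels present: e, a, a, i, a; each is a nucleus, giving 5 syllables.

5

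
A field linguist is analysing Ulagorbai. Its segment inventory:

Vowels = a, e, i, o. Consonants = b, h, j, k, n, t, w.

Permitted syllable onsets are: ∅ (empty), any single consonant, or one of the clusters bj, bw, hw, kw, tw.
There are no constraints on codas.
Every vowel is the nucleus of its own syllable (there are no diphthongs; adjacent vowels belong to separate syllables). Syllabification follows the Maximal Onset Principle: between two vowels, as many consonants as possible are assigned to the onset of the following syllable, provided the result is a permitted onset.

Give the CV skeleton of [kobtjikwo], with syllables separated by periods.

Vowels present: o, i, o; each is a nucleus, giving 3 syllables.
σ1/σ2 boundary: /btj/ — longest licit onset from the right is /j/, leaving /bt/ as coda.
σ2/σ3 boundary: /kw/ is a licit onset in full, so it all attaches to the next syllable.
Syllabification: kobt.ji.kwo.
Mapping each syllable to C/V: /kobt/ → CVCC, /ji/ → CV, /kwo/ → CCV.

CVCC.CV.CCV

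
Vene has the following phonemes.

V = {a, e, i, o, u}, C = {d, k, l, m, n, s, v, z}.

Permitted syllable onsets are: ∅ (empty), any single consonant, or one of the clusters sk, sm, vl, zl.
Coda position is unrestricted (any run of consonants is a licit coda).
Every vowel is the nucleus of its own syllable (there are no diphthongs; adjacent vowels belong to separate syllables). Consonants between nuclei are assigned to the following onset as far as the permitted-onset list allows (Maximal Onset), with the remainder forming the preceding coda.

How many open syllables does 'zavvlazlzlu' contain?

1

The vowels are a, a, u — 3 nuclei, so 3 syllables.
V1 /a/ – V2 /a/: /vvl/ splits as /v/ + /vl/ (/vl/ is the longest suffix that is a licit onset).
V2 /a/ – V3 /u/: /zlzl/ splits as /zl/ + /zl/ (/zl/ is the longest suffix that is a licit onset).
Result: zav.vlazl.zlu.
Classifying each syllable: /zav/ (closed), /vlazl/ (closed), /zlu/ (open).
Open syllables: 1.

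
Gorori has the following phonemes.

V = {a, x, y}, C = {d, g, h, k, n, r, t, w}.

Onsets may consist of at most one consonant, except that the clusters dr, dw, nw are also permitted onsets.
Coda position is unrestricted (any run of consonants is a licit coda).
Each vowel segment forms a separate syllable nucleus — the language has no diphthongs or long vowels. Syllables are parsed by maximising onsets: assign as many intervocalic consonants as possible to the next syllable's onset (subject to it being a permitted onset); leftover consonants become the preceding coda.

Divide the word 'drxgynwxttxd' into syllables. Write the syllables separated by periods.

The vowels are x, y, x, x — 4 nuclei, so 4 syllables.
Between /x/ (V1) and /y/ (V2): just /g/ — single C goes to the following onset.
Between /y/ (V2) and /x/ (V3): /nw/ is a licit onset in full, so it all attaches to the next syllable.
Between /x/ (V3) and /x/ (V4): /tt/; trying suffixes from longest down, /t/ is the first permitted one, so coda /t/ | onset /t/.

drx.gy.nwxt.txd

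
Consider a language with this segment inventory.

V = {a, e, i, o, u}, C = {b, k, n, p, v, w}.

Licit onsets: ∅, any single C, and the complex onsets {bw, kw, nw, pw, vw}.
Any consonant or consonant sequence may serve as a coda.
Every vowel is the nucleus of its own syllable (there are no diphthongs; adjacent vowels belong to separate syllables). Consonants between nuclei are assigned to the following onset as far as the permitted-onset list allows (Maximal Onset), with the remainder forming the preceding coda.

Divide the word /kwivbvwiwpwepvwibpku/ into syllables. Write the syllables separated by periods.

Nuclei (vowels): i, i, e, i, u → 5 syllables.
/i…i/ gap (V1→V2): /vbvw/ splits as /vb/ + /vw/ (/vw/ is the longest suffix that is a licit onset).
/i…e/ gap (V2→V3): /wpw/; trying suffixes from longest down, /pw/ is the first permitted one, so coda /w/ | onset /pw/.
/e…i/ gap (V3→V4): /pvw/ — longest licit onset from the right is /vw/, leaving /p/ as coda.
/i…u/ gap (V4→V5): /bpk/; trying suffixes from longest down, /k/ is the first permitted one, so coda /bp/ | onset /k/.

kwivb.vwiw.pwep.vwibp.ku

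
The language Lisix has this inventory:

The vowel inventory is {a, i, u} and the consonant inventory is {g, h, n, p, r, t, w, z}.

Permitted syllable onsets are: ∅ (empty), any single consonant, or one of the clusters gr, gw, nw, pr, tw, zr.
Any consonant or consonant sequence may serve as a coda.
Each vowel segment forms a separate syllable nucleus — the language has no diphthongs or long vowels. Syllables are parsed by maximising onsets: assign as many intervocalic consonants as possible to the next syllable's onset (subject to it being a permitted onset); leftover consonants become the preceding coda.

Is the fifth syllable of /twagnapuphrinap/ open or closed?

The vowels are a, a, u, i, a — 5 nuclei, so 5 syllables.
/a…a/ gap (V1→V2): cluster /gn/ — the longest permitted-onset suffix is /n/; onset = /n/, preceding coda = /g/.
/a…u/ gap (V2→V3): /p/ is a single consonant, so it becomes the next onset.
/u…i/ gap (V3→V4): /phr/ splits as /ph/ + /r/ (/r/ is the longest suffix that is a licit onset).
/i…a/ gap (V4→V5): just /n/ — single C goes to the following onset.
So the parse is twag.na.puph.ri.nap.
Syllable 5 is /nap/ with coda /p/, so it is closed.

closed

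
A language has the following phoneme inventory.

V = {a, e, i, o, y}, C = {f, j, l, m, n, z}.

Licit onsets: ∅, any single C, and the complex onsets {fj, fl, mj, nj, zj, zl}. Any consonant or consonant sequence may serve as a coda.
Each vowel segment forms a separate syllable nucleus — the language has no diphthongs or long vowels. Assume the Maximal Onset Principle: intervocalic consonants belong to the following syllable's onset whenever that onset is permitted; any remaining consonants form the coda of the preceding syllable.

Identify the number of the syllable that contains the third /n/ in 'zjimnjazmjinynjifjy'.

5

The vowels are i, a, i, y, i, y — 6 nuclei, so 6 syllables.
Between /i/ (V1) and /a/ (V2): /mnj/; trying suffixes from longest down, /nj/ is the first permitted one, so coda /m/ | onset /nj/.
Between /a/ (V2) and /i/ (V3): /zmj/; trying suffixes from longest down, /mj/ is the first permitted one, so coda /z/ | onset /mj/.
Between /i/ (V3) and /y/ (V4): /n/ → onset of the next syllable (single consonants are always licit onsets).
Between /y/ (V4) and /i/ (V5): /nj/ is a licit onset in full, so it all attaches to the next syllable.
Between /i/ (V5) and /y/ (V6): /fj/ is a licit onset in full, so it all attaches to the next syllable.
Result: zjim.njaz.mji.ny.nji.fjy.
The third /n/ is in the onset of syllable 5 (/nji/).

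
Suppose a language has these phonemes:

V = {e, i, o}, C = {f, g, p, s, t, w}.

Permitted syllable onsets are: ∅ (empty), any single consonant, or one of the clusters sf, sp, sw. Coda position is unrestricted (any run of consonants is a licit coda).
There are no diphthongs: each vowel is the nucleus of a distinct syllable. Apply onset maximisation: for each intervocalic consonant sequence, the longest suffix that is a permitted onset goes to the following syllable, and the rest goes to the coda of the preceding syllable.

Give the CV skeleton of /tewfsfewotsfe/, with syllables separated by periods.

Nuclei (vowels): e, e, o, e → 4 syllables.
/e…e/ gap (V1→V2): /wfsf/ splits as /wf/ + /sf/ (/sf/ is the longest suffix that is a licit onset).
/e…o/ gap (V2→V3): /w/ is a single consonant, so it becomes the next onset.
/o…e/ gap (V3→V4): /tsf/ splits as /t/ + /sf/ (/sf/ is the longest suffix that is a licit onset).
Syllabification: tewf.sfe.wot.sfe.
Mapping each syllable to C/V: /tewf/ → CVCC, /sfe/ → CCV, /wot/ → CVC, /sfe/ → CCV.

CVCC.CCV.CVC.CCV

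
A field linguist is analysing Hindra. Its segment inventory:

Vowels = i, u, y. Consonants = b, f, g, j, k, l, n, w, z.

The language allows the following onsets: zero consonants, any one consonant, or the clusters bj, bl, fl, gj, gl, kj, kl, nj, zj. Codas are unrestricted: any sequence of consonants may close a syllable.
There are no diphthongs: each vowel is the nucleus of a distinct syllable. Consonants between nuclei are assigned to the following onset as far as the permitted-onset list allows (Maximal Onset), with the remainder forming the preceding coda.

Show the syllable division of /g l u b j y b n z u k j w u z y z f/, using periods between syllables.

glu.bjybn.zukj.wu.zyzf

Vowels present: u, y, u, u, y; each is a nucleus, giving 5 syllables.
Between /u/ (V1) and /y/ (V2): /bj/ — entire cluster is a permitted onset → onset /bj/, coda ∅.
Between /y/ (V2) and /u/ (V3): /bnz/ splits as /bn/ + /z/ (/z/ is the longest suffix that is a licit onset).
Between /u/ (V3) and /u/ (V4): /kjw/ splits as /kj/ + /w/ (/w/ is the longest suffix that is a licit onset).
Between /u/ (V4) and /y/ (V5): just /z/ — single C goes to the following onset.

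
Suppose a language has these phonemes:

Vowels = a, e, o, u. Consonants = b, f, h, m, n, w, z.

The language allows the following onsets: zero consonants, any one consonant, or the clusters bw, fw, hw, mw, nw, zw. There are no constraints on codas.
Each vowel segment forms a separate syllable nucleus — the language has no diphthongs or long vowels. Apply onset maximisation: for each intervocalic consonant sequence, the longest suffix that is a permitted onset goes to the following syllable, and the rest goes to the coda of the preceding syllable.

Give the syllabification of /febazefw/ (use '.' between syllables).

Vowels present: e, a, e; each is a nucleus, giving 3 syllables.
σ1/σ2 boundary: just /b/ — single C goes to the following onset.
σ2/σ3 boundary: /z/ is a single consonant, so it becomes the next onset.

fe.ba.zefw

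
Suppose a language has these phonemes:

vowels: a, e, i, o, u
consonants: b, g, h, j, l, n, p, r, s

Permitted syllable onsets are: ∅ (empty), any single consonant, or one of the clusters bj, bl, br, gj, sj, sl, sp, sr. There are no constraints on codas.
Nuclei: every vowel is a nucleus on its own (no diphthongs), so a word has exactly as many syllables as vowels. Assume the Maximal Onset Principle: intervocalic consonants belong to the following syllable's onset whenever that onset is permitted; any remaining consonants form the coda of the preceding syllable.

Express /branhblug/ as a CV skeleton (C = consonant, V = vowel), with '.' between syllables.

Vowels present: a, u; each is a nucleus, giving 2 syllables.
/a…u/ gap (V1→V2): /nhbl/; trying suffixes from longest down, /bl/ is the first permitted one, so coda /nh/ | onset /bl/.
Result: branh.blug.
Mapping each syllable to C/V: /branh/ → CCVCC, /blug/ → CCVC.

CCVCC.CCVC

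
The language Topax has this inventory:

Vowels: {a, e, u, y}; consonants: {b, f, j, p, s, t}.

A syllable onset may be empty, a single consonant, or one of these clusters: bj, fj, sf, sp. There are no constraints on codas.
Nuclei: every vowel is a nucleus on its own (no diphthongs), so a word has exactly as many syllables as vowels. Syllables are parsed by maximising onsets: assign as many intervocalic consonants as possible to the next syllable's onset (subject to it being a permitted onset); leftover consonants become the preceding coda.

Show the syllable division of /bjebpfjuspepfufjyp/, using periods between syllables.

Nuclei (vowels): e, u, e, u, y → 5 syllables.
Between /e/ (V1) and /u/ (V2): /bpfj/ splits as /bp/ + /fj/ (/fj/ is the longest suffix that is a licit onset).
Between /u/ (V2) and /e/ (V3): /sp/ is a licit onset in full, so it all attaches to the next syllable.
Between /e/ (V3) and /u/ (V4): /pf/ — longest licit onset from the right is /f/, leaving /p/ as coda.
Between /u/ (V4) and /y/ (V5): cluster /fj/ — /fj/ is itself a permitted onset, so the whole cluster goes right; preceding coda = ∅.

bjebp.fju.spep.fu.fjyp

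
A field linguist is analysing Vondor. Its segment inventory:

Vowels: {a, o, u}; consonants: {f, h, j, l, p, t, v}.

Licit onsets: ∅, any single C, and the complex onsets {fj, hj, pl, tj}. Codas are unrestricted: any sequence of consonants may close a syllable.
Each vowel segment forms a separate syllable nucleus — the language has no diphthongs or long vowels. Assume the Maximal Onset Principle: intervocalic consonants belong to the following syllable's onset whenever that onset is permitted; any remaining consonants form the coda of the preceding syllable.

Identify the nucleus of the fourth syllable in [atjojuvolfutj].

Nuclei (vowels): a, o, u, o, u → 5 syllables.
The fourth nucleus (vowel 4 from the left) is /o/.

o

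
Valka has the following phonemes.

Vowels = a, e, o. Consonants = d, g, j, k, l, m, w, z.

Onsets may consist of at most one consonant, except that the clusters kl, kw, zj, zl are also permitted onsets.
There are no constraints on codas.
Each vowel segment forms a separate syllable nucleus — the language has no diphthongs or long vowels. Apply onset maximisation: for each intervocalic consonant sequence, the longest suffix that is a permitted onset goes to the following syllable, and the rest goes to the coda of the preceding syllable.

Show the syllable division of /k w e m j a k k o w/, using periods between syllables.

kwem.jak.kow

Nuclei (vowels): e, a, o → 3 syllables.
/e…a/ gap (V1→V2): /mj/; trying suffixes from longest down, /j/ is the first permitted one, so coda /m/ | onset /j/.
/a…o/ gap (V2→V3): /kk/ splits as /k/ + /k/ (/k/ is the longest suffix that is a licit onset).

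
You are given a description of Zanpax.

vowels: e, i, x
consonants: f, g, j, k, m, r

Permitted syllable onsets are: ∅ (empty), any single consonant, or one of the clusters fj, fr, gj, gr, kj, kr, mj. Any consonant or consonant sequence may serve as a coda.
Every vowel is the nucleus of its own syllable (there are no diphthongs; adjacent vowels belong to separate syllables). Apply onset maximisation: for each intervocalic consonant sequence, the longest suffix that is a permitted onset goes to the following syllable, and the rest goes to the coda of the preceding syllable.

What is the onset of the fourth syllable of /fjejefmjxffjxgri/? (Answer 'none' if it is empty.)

fj

Nuclei (vowels): e, e, x, x, i → 5 syllables.
σ1/σ2 boundary: just /j/ — single C goes to the following onset.
σ2/σ3 boundary: cluster /fmj/ — the longest permitted-onset suffix is /mj/; onset = /mj/, preceding coda = /f/.
σ3/σ4 boundary: /ffj/; trying suffixes from longest down, /fj/ is the first permitted one, so coda /f/ | onset /fj/.
σ4/σ5 boundary: /gr/ is a licit onset in full, so it all attaches to the next syllable.
Result: fje.jef.mjxf.fjx.gri.
Syllable 4 is /fjx/: onset /fj/, nucleus /x/, coda ∅.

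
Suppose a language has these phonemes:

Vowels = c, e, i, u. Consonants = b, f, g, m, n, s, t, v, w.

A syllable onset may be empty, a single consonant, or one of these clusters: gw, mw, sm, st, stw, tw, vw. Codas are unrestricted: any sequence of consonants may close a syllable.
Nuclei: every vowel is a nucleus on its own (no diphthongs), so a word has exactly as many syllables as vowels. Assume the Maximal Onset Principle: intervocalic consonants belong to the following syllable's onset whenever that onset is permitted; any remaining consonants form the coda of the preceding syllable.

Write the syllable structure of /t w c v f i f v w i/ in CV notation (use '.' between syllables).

CCVC.CVC.CCV

Nuclei (vowels): c, i, i → 3 syllables.
/c…i/ gap (V1→V2): cluster /vf/ — the longest permitted-onset suffix is /f/; onset = /f/, preceding coda = /v/.
/i…i/ gap (V2→V3): /fvw/; trying suffixes from longest down, /vw/ is the first permitted one, so coda /f/ | onset /vw/.
So the parse is twcv.fif.vwi.
Mapping each syllable to C/V: /twcv/ → CCVC, /fif/ → CVC, /vwi/ → CCV.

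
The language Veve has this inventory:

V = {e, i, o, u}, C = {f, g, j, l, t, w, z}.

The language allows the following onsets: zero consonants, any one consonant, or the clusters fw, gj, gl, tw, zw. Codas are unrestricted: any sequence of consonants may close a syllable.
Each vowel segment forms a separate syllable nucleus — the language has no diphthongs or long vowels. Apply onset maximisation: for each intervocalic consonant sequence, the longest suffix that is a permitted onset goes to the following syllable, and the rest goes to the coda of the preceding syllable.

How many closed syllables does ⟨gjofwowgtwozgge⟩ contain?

2

Nuclei (vowels): o, o, o, e → 4 syllables.
V1 /o/ – V2 /o/: cluster /fw/ — /fw/ is itself a permitted onset, so the whole cluster goes right; preceding coda = ∅.
V2 /o/ – V3 /o/: /wgtw/ — longest licit onset from the right is /tw/, leaving /wg/ as coda.
V3 /o/ – V4 /e/: /zgg/ splits as /zg/ + /g/ (/g/ is the longest suffix that is a licit onset).
Result: gjo.fwowg.twozg.ge.
Classifying each syllable: /gjo/ (open), /fwowg/ (closed), /twozg/ (closed), /ge/ (open).
Closed syllables: 2.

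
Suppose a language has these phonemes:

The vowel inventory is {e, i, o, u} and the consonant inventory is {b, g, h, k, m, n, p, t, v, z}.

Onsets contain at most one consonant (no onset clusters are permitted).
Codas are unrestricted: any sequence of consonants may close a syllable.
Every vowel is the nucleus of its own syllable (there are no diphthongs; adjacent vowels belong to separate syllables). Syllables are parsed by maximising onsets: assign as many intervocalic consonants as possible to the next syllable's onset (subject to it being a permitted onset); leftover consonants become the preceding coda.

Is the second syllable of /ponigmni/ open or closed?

closed

Nuclei (vowels): o, i, i → 3 syllables.
σ1/σ2 boundary: /n/ → onset of the next syllable (single consonants are always licit onsets).
σ2/σ3 boundary: cluster /gmn/ — the longest permitted-onset suffix is /n/; onset = /n/, preceding coda = /gm/.
So the parse is po.nigm.ni.
Syllable 2 is /nigm/ with coda /gm/, so it is closed.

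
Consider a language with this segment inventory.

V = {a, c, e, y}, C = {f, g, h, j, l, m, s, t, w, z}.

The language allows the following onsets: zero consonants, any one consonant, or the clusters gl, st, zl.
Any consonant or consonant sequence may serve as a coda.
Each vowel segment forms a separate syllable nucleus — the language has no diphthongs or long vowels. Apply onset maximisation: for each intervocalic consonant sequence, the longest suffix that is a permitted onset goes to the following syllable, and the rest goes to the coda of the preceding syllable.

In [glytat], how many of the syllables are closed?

The vowels are y, a — 2 nuclei, so 2 syllables.
σ1/σ2 boundary: just /t/ — single C goes to the following onset.
Putting it together: gly.tat.
Classifying each syllable: /gly/ (open), /tat/ (closed).
Closed syllables: 1.

1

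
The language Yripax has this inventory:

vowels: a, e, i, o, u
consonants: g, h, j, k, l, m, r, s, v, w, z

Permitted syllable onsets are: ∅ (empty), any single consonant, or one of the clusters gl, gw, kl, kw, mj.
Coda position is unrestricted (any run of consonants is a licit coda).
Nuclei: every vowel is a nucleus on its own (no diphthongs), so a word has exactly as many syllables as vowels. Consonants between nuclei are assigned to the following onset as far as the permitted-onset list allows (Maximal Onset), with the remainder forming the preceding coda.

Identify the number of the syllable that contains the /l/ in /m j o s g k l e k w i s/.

The vowels are o, e, i — 3 nuclei, so 3 syllables.
Between /o/ (V1) and /e/ (V2): /sgkl/ splits as /sg/ + /kl/ (/kl/ is the longest suffix that is a licit onset).
Between /e/ (V2) and /i/ (V3): /kw/ — entire cluster is a permitted onset → onset /kw/, coda ∅.
Putting it together: mjosg.kle.kwis.
The /l/ is in the onset of syllable 2 (/kle/).

2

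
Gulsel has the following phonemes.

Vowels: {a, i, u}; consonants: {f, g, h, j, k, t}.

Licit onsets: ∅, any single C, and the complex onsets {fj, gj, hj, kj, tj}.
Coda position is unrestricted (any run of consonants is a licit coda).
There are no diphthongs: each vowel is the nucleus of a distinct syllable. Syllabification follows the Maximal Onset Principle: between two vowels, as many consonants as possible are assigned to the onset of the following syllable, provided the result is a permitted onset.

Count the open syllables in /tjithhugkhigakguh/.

1

Nuclei (vowels): i, u, i, a, u → 5 syllables.
Between /i/ (V1) and /u/ (V2): /thh/ splits as /th/ + /h/ (/h/ is the longest suffix that is a licit onset).
Between /u/ (V2) and /i/ (V3): /gkh/; trying suffixes from longest down, /h/ is the first permitted one, so coda /gk/ | onset /h/.
Between /i/ (V3) and /a/ (V4): just /g/ — single C goes to the following onset.
Between /a/ (V4) and /u/ (V5): cluster /kg/ — the longest permitted-onset suffix is /g/; onset = /g/, preceding coda = /k/.
So the parse is tjith.hugk.hi.gak.guh.
Classifying each syllable: /tjith/ (closed), /hugk/ (closed), /hi/ (open), /gak/ (closed), /guh/ (closed).
Open syllables: 1.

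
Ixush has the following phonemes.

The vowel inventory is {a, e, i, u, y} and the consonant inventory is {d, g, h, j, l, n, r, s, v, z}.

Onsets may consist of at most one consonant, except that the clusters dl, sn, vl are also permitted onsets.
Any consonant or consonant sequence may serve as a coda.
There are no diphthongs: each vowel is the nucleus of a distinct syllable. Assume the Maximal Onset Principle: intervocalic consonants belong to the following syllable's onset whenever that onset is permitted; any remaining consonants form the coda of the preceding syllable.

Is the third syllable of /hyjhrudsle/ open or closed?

open

The vowels are y, u, e — 3 nuclei, so 3 syllables.
σ1/σ2 boundary: /jhr/ — longest licit onset from the right is /r/, leaving /jh/ as coda.
σ2/σ3 boundary: cluster /dsl/ — the longest permitted-onset suffix is /l/; onset = /l/, preceding coda = /ds/.
Syllabification: hyjh.ruds.le.
Syllable 3 is /le/; it ends in its nucleus with no coda, so it is open.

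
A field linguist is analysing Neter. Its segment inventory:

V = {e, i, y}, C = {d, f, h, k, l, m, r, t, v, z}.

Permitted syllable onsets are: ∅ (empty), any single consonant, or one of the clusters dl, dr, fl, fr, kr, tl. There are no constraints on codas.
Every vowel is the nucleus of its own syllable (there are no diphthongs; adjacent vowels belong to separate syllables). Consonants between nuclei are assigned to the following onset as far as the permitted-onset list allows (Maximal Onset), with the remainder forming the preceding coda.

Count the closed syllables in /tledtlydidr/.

Nuclei (vowels): e, y, i → 3 syllables.
V1 /e/ – V2 /y/: cluster /dtl/ — the longest permitted-onset suffix is /tl/; onset = /tl/, preceding coda = /d/.
V2 /y/ – V3 /i/: /d/ is a single consonant, so it becomes the next onset.
So the parse is tled.tly.didr.
Classifying each syllable: /tled/ (closed), /tly/ (open), /didr/ (closed).
Closed syllables: 2.

2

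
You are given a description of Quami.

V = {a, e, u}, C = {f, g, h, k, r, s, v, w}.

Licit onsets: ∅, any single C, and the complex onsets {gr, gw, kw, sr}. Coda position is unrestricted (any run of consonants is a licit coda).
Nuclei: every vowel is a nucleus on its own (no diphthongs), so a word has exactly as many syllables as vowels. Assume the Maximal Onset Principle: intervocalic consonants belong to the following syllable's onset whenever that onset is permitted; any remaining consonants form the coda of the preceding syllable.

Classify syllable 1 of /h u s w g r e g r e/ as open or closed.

Vowels present: u, e, e; each is a nucleus, giving 3 syllables.
V1 /u/ – V2 /e/: /swgr/; trying suffixes from longest down, /gr/ is the first permitted one, so coda /sw/ | onset /gr/.
V2 /e/ – V3 /e/: /gr/ is a licit onset in full, so it all attaches to the next syllable.
Syllabification: husw.gre.gre.
Syllable 1 is /husw/ with coda /sw/, so it is closed.

closed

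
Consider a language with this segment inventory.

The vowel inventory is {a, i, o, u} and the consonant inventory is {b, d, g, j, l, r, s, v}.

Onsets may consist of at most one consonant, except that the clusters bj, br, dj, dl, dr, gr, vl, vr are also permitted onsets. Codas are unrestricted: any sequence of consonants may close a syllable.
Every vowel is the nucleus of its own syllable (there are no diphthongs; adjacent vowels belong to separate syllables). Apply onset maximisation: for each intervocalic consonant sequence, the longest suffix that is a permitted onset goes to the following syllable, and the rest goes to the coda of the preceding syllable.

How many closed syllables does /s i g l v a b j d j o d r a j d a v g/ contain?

4

Vowels present: i, a, o, a, a; each is a nucleus, giving 5 syllables.
Between /i/ (V1) and /a/ (V2): /glv/ — longest licit onset from the right is /v/, leaving /gl/ as coda.
Between /a/ (V2) and /o/ (V3): cluster /bjdj/ — the longest permitted-onset suffix is /dj/; onset = /dj/, preceding coda = /bj/.
Between /o/ (V3) and /a/ (V4): /dr/ — entire cluster is a permitted onset → onset /dr/, coda ∅.
Between /a/ (V4) and /a/ (V5): /jd/ splits as /j/ + /d/ (/d/ is the longest suffix that is a licit onset).
So the parse is sigl.vabj.djo.draj.davg.
Classifying each syllable: /sigl/ (closed), /vabj/ (closed), /djo/ (open), /draj/ (closed), /davg/ (closed).
Closed syllables: 4.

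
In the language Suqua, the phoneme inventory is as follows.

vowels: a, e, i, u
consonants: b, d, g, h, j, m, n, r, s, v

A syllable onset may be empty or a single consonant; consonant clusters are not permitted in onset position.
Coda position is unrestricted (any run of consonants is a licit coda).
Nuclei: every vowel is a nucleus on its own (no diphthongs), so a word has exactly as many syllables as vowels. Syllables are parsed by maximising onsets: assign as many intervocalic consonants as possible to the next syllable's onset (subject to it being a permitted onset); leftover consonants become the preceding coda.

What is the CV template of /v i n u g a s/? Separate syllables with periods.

Nuclei (vowels): i, u, a → 3 syllables.
/i…u/ gap (V1→V2): /n/ → onset of the next syllable (single consonants are always licit onsets).
/u…a/ gap (V2→V3): /g/ is a single consonant, so it becomes the next onset.
Result: vi.nu.gas.
Mapping each syllable to C/V: /vi/ → CV, /nu/ → CV, /gas/ → CVC.

CV.CV.CVC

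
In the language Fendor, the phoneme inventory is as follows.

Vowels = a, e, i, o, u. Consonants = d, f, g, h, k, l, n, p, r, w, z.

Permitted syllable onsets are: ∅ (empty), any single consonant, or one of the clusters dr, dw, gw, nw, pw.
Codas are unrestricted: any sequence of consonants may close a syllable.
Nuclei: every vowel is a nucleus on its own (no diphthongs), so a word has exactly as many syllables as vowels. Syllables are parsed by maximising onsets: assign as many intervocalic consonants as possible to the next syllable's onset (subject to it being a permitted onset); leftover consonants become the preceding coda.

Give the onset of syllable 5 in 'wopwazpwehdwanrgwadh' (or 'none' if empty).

The vowels are o, a, e, a, a — 5 nuclei, so 5 syllables.
/o…a/ gap (V1→V2): /pw/ — entire cluster is a permitted onset → onset /pw/, coda ∅.
/a…e/ gap (V2→V3): /zpw/; trying suffixes from longest down, /pw/ is the first permitted one, so coda /z/ | onset /pw/.
/e…a/ gap (V3→V4): /hdw/ splits as /h/ + /dw/ (/dw/ is the longest suffix that is a licit onset).
/a…a/ gap (V4→V5): /nrgw/ splits as /nr/ + /gw/ (/gw/ is the longest suffix that is a licit onset).
So the parse is wo.pwaz.pweh.dwanr.gwadh.
Syllable 5 is /gwadh/: onset /gw/, nucleus /a/, coda /dh/.

gw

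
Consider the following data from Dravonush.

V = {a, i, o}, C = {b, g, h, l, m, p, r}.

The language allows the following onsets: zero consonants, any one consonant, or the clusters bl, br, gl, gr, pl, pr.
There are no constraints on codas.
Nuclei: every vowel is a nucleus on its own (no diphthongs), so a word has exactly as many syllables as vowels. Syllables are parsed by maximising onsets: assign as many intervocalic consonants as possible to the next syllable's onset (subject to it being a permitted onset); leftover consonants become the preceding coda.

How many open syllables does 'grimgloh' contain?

Nuclei (vowels): i, o → 2 syllables.
V1 /i/ – V2 /o/: /mgl/ splits as /m/ + /gl/ (/gl/ is the longest suffix that is a licit onset).
Syllabification: grim.gloh.
Classifying each syllable: /grim/ (closed), /gloh/ (closed).
Open syllables: 0.

0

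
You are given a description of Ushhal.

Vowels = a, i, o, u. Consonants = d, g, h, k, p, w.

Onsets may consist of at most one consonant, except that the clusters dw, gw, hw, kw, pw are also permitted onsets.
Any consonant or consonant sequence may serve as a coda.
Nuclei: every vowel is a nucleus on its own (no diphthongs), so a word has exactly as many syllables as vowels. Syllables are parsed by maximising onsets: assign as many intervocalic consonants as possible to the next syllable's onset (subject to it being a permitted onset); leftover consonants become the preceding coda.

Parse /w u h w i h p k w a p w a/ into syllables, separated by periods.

wu.hwihp.kwa.pwa

Vowels present: u, i, a, a; each is a nucleus, giving 4 syllables.
V1 /u/ – V2 /i/: /hw/ — entire cluster is a permitted onset → onset /hw/, coda ∅.
V2 /i/ – V3 /a/: /hpkw/; trying suffixes from longest down, /kw/ is the first permitted one, so coda /hp/ | onset /kw/.
V3 /a/ – V4 /a/: /pw/ is a licit onset in full, so it all attaches to the next syllable.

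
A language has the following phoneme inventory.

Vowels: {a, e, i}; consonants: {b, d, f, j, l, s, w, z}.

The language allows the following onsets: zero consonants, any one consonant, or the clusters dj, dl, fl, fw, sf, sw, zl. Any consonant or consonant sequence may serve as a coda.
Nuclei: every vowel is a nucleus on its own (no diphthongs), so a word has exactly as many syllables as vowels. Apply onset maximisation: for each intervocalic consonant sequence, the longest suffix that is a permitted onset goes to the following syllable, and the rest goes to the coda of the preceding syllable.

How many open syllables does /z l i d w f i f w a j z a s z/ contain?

The vowels are i, i, a, a — 4 nuclei, so 4 syllables.
V1 /i/ – V2 /i/: cluster /dwf/ — the longest permitted-onset suffix is /f/; onset = /f/, preceding coda = /dw/.
V2 /i/ – V3 /a/: /fw/ is a licit onset in full, so it all attaches to the next syllable.
V3 /a/ – V4 /a/: /jz/ — longest licit onset from the right is /z/, leaving /j/ as coda.
So the parse is zlidw.fi.fwaj.zasz.
Classifying each syllable: /zlidw/ (closed), /fi/ (open), /fwaj/ (closed), /zasz/ (closed).
Open syllables: 1.

1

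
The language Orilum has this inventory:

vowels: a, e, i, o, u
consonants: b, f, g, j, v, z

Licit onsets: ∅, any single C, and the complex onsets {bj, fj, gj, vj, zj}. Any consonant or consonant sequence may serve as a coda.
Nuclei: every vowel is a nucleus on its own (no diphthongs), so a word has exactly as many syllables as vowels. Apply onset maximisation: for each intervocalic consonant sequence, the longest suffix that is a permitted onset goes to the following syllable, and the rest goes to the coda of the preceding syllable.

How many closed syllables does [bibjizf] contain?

The vowels are i, i — 2 nuclei, so 2 syllables.
Between /i/ (V1) and /i/ (V2): /bj/ is a licit onset in full, so it all attaches to the next syllable.
Putting it together: bi.bjizf.
Classifying each syllable: /bi/ (open), /bjizf/ (closed).
Closed syllables: 1.

1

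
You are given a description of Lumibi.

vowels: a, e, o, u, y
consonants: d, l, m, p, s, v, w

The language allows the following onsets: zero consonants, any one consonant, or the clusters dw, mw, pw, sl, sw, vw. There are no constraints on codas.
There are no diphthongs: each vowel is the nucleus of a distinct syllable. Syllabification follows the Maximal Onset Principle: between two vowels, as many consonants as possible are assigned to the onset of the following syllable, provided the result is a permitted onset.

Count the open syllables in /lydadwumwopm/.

Nuclei (vowels): y, a, u, o → 4 syllables.
Between /y/ (V1) and /a/ (V2): /d/ → onset of the next syllable (single consonants are always licit onsets).
Between /a/ (V2) and /u/ (V3): cluster /dw/ — /dw/ is itself a permitted onset, so the whole cluster goes right; preceding coda = ∅.
Between /u/ (V3) and /o/ (V4): /mw/ is a licit onset in full, so it all attaches to the next syllable.
Syllabification: ly.da.dwu.mwopm.
Classifying each syllable: /ly/ (open), /da/ (open), /dwu/ (open), /mwopm/ (closed).
Open syllables: 3.

3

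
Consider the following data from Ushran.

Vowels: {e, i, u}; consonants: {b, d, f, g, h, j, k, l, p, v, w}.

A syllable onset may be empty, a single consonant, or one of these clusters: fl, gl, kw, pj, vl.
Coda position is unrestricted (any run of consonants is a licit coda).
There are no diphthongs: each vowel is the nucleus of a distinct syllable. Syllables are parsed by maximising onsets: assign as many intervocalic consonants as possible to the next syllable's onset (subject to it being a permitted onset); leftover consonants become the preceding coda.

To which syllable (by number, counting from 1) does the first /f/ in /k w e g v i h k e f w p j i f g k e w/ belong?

3

Vowels present: e, i, e, i, e; each is a nucleus, giving 5 syllables.
/e…i/ gap (V1→V2): /gv/ splits as /g/ + /v/ (/v/ is the longest suffix that is a licit onset).
/i…e/ gap (V2→V3): /hk/; trying suffixes from longest down, /k/ is the first permitted one, so coda /h/ | onset /k/.
/e…i/ gap (V3→V4): cluster /fwpj/ — the longest permitted-onset suffix is /pj/; onset = /pj/, preceding coda = /fw/.
/i…e/ gap (V4→V5): cluster /fgk/ — the longest permitted-onset suffix is /k/; onset = /k/, preceding coda = /fg/.
Result: kweg.vih.kefw.pjifg.kew.
The first /f/ is in the coda of syllable 3 (/kefw/).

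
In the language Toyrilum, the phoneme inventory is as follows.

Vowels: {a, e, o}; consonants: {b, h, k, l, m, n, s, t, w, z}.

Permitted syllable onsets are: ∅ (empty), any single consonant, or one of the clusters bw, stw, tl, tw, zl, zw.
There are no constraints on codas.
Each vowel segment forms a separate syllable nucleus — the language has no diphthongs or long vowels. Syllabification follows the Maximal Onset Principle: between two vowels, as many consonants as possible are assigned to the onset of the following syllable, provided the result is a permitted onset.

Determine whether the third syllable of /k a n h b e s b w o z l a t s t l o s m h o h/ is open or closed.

open

The vowels are a, e, o, a, o, o — 6 nuclei, so 6 syllables.
Between /a/ (V1) and /e/ (V2): /nhb/; trying suffixes from longest down, /b/ is the first permitted one, so coda /nh/ | onset /b/.
Between /e/ (V2) and /o/ (V3): /sbw/ — longest licit onset from the right is /bw/, leaving /s/ as coda.
Between /o/ (V3) and /a/ (V4): /zl/ — entire cluster is a permitted onset → onset /zl/, coda ∅.
Between /a/ (V4) and /o/ (V5): /tstl/ — longest licit onset from the right is /tl/, leaving /ts/ as coda.
Between /o/ (V5) and /o/ (V6): /smh/ — longest licit onset from the right is /h/, leaving /sm/ as coda.
So the parse is kanh.bes.bwo.zlats.tlosm.hoh.
Syllable 3 is /bwo/; it ends in its nucleus with no coda, so it is open.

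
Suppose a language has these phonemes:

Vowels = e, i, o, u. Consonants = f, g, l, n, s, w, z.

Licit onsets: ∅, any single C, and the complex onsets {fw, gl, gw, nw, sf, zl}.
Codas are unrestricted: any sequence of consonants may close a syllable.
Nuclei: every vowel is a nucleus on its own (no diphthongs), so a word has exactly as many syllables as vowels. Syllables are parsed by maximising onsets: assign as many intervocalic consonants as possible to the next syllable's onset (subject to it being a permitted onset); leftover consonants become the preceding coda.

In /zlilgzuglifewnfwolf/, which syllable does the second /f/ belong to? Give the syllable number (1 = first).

5

Nuclei (vowels): i, u, i, e, o → 5 syllables.
σ1/σ2 boundary: /lgz/ — longest licit onset from the right is /z/, leaving /lg/ as coda.
σ2/σ3 boundary: /gl/ is a licit onset in full, so it all attaches to the next syllable.
σ3/σ4 boundary: just /f/ — single C goes to the following onset.
σ4/σ5 boundary: /wnfw/ — longest licit onset from the right is /fw/, leaving /wn/ as coda.
Syllabification: zlilg.zu.gli.fewn.fwolf.
The second /f/ is in the onset of syllable 5 (/fwolf/).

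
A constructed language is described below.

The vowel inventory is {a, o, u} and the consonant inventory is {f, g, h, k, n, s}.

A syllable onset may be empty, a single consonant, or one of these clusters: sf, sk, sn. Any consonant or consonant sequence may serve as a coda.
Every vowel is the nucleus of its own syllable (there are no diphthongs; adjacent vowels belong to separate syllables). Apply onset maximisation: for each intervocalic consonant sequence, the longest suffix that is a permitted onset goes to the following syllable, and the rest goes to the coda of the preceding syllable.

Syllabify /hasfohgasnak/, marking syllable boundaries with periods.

ha.sfoh.ga.snak

Vowels present: a, o, a, a; each is a nucleus, giving 4 syllables.
V1 /a/ – V2 /o/: /sf/ is a licit onset in full, so it all attaches to the next syllable.
V2 /o/ – V3 /a/: cluster /hg/ — the longest permitted-onset suffix is /g/; onset = /g/, preceding coda = /h/.
V3 /a/ – V4 /a/: /sn/ — entire cluster is a permitted onset → onset /sn/, coda ∅.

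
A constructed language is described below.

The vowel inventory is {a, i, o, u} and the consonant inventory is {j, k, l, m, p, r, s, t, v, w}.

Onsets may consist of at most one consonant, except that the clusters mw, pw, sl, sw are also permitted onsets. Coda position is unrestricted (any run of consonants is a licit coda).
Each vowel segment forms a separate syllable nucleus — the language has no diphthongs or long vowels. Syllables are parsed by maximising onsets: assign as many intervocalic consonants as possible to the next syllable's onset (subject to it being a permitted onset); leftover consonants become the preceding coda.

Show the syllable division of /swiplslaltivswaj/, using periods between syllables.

Nuclei (vowels): i, a, i, a → 4 syllables.
Between /i/ (V1) and /a/ (V2): /plsl/; trying suffixes from longest down, /sl/ is the first permitted one, so coda /pl/ | onset /sl/.
Between /a/ (V2) and /i/ (V3): cluster /lt/ — the longest permitted-onset suffix is /t/; onset = /t/, preceding coda = /l/.
Between /i/ (V3) and /a/ (V4): /vsw/ — longest licit onset from the right is /sw/, leaving /v/ as coda.

swipl.slal.tiv.swaj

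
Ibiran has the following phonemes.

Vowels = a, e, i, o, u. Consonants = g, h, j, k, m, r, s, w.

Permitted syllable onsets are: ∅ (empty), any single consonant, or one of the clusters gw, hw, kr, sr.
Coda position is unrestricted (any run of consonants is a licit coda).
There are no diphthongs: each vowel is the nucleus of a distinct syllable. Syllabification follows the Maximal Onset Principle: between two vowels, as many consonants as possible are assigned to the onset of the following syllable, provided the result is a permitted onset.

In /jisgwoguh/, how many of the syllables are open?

The vowels are i, o, u — 3 nuclei, so 3 syllables.
/i…o/ gap (V1→V2): cluster /sgw/ — the longest permitted-onset suffix is /gw/; onset = /gw/, preceding coda = /s/.
/o…u/ gap (V2→V3): /g/ → onset of the next syllable (single consonants are always licit onsets).
Syllabification: jis.gwo.guh.
Classifying each syllable: /jis/ (closed), /gwo/ (open), /guh/ (closed).
Open syllables: 1.

1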